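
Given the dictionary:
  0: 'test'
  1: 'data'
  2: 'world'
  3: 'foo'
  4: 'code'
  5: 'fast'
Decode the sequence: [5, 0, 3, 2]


Look up each index in the dictionary:
  5 -> 'fast'
  0 -> 'test'
  3 -> 'foo'
  2 -> 'world'

Decoded: "fast test foo world"


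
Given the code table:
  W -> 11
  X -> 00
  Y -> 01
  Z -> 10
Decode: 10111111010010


Decoding:
10 -> Z
11 -> W
11 -> W
11 -> W
01 -> Y
00 -> X
10 -> Z


Result: ZWWWYXZ


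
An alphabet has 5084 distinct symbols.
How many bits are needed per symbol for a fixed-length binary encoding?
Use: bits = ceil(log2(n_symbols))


log2(5084) = 12.3117
Bracket: 2^12 = 4096 < 5084 <= 2^13 = 8192
So ceil(log2(5084)) = 13

bits = ceil(log2(5084)) = ceil(12.3117) = 13 bits


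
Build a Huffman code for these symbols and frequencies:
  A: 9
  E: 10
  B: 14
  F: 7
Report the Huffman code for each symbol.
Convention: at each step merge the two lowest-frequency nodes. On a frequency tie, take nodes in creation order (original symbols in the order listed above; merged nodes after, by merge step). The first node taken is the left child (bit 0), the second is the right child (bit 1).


Huffman tree construction:
Step 1: Merge F(7) + A(9) = 16
Step 2: Merge E(10) + B(14) = 24
Step 3: Merge (F+A)(16) + (E+B)(24) = 40
Read each symbol's code off the tree from the root (left child = 0, right child = 1).

Codes:
  A: 01 (length 2)
  E: 10 (length 2)
  B: 11 (length 2)
  F: 00 (length 2)
Average code length: 80/40 = 2.0000 bits/symbol


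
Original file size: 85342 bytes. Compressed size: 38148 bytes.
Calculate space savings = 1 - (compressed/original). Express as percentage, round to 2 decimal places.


ratio = compressed/original = 38148/85342 = 0.447001
savings = 1 - ratio = 1 - 0.447001 = 0.552999
as a percentage: 0.552999 * 100 = 55.3%

Space savings = 1 - 38148/85342 = 55.3%


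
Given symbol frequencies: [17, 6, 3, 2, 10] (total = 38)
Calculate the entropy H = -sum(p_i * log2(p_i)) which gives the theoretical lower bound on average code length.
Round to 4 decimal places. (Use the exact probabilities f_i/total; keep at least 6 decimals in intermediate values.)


Per-symbol terms -p_i * log2(p_i) with p_i = f_i/38:
  p = 17/38 = 0.447368: log2(p) = -1.160465, -p*log2(p) = 0.519155
  p = 6/38 = 0.157895: log2(p) = -2.662965, -p*log2(p) = 0.420468
  p = 3/38 = 0.078947: log2(p) = -3.662965, -p*log2(p) = 0.289181
  p = 2/38 = 0.052632: log2(p) = -4.247928, -p*log2(p) = 0.223575
  p = 10/38 = 0.263158: log2(p) = -1.925999, -p*log2(p) = 0.506842
H = 0.519155 + 0.420468 + 0.289181 + 0.223575 + 0.506842 = 1.959221

H = 1.9592 bits/symbol


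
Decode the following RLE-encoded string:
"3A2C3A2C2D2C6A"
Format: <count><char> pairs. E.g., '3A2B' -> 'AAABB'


Expanding each <count><char> pair:
  3A -> 'AAA'
  2C -> 'CC'
  3A -> 'AAA'
  2C -> 'CC'
  2D -> 'DD'
  2C -> 'CC'
  6A -> 'AAAAAA'

Decoded = AAACCAAACCDDCCAAAAAA


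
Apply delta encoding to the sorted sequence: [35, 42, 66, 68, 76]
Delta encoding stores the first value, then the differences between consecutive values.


First value: 35
Deltas:
  42 - 35 = 7
  66 - 42 = 24
  68 - 66 = 2
  76 - 68 = 8


Delta encoded: [35, 7, 24, 2, 8]


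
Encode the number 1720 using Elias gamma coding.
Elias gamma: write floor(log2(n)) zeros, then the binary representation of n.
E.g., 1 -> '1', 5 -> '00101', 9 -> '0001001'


num_bits = floor(log2(1720)) + 1 = 11
leading_zeros = num_bits - 1 = 10
binary(1720) = 11010111000

Elias gamma(1720) = '0000000000' + '11010111000' = 000000000011010111000 (21 bits)


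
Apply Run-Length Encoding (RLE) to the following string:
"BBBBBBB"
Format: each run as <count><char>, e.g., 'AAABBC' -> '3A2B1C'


Scanning runs left to right:
  i=0: run of 'B' x 7 -> '7B'

RLE = 7B


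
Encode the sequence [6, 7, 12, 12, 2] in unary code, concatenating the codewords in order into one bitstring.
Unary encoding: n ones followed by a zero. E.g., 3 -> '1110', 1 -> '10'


Encode each number as n ones followed by a terminating 0:
  6 -> 1111110 (7 bits)
  7 -> 11111110 (8 bits)
  12 -> 1111111111110 (13 bits)
  12 -> 1111111111110 (13 bits)
  2 -> 110 (3 bits)
Total length = 7 + 8 + 13 + 13 + 3 = 44 bits.

Unary([6, 7, 12, 12, 2]) = 11111101111111011111111111101111111111110110 (44 bits)


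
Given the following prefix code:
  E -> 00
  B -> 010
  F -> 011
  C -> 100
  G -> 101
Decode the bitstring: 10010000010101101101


Decoding step by step:
Bits 100 -> C
Bits 100 -> C
Bits 00 -> E
Bits 010 -> B
Bits 101 -> G
Bits 101 -> G
Bits 101 -> G


Decoded message: CCEBGGG


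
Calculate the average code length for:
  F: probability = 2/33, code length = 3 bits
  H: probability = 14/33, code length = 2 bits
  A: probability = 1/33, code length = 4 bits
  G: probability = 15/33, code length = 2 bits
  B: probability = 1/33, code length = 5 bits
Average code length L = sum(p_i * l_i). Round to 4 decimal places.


Weighted contributions p_i * l_i:
  F: (2/33) * 3 = 6/33
  H: (14/33) * 2 = 28/33
  A: (1/33) * 4 = 4/33
  G: (15/33) * 2 = 30/33
  B: (1/33) * 5 = 5/33
Sum = (6 + 28 + 4 + 30 + 5)/33 = 73/33

L = 73/33 = 2.2121 bits/symbol


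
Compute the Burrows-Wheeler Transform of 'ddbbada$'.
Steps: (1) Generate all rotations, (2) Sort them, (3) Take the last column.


Rotations (sorted):
  0: $ddbbada -> last char: a
  1: a$ddbbad -> last char: d
  2: ada$ddbb -> last char: b
  3: bada$ddb -> last char: b
  4: bbada$dd -> last char: d
  5: da$ddbba -> last char: a
  6: dbbada$d -> last char: d
  7: ddbbada$ -> last char: $


BWT = adbbdad$


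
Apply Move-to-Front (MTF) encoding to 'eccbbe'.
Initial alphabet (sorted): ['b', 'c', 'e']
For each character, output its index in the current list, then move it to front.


MTF encoding:
'e': index 2 in ['b', 'c', 'e'] -> ['e', 'b', 'c']
'c': index 2 in ['e', 'b', 'c'] -> ['c', 'e', 'b']
'c': index 0 in ['c', 'e', 'b'] -> ['c', 'e', 'b']
'b': index 2 in ['c', 'e', 'b'] -> ['b', 'c', 'e']
'b': index 0 in ['b', 'c', 'e'] -> ['b', 'c', 'e']
'e': index 2 in ['b', 'c', 'e'] -> ['e', 'b', 'c']


Output: [2, 2, 0, 2, 0, 2]


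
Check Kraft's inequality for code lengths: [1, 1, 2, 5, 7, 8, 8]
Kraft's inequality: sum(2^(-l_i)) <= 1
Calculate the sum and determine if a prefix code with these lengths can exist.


Sum = 2^(-1) + 2^(-1) + 2^(-2) + 2^(-5) + 2^(-7) + 2^(-8) + 2^(-8)
    = 0.5 + 0.5 + 0.25 + 0.03125 + 0.0078125 + 0.00390625 + 0.00390625
    = 332/256 = 1.296875
Since 1.296875 > 1, Kraft's inequality is NOT satisfied.
A prefix code with these lengths CANNOT exist.

Kraft sum = 1.296875. Not satisfied.


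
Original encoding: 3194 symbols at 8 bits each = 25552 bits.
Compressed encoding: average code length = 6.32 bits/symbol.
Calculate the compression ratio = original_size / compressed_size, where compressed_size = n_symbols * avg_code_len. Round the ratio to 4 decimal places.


original_size = n_symbols * orig_bits = 3194 * 8 = 25552 bits
compressed_size = n_symbols * avg_code_len = 3194 * 6.32 = 20186.08 bits
ratio = original_size / compressed_size = 25552 / 20186.08 = 1.2658

Compression ratio = 1.2658


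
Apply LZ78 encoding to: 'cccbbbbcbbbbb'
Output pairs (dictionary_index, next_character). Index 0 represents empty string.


LZ78 encoding steps:
Dictionary: {0: ''}
Step 1: w='' (idx 0), next='c' -> output (0, 'c'), add 'c' as idx 1
Step 2: w='c' (idx 1), next='c' -> output (1, 'c'), add 'cc' as idx 2
Step 3: w='' (idx 0), next='b' -> output (0, 'b'), add 'b' as idx 3
Step 4: w='b' (idx 3), next='b' -> output (3, 'b'), add 'bb' as idx 4
Step 5: w='b' (idx 3), next='c' -> output (3, 'c'), add 'bc' as idx 5
Step 6: w='bb' (idx 4), next='b' -> output (4, 'b'), add 'bbb' as idx 6
Step 7: w='bb' (idx 4), end of input -> output (4, '')


Encoded: [(0, 'c'), (1, 'c'), (0, 'b'), (3, 'b'), (3, 'c'), (4, 'b'), (4, '')]


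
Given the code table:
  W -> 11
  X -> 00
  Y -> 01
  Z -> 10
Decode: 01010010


Decoding:
01 -> Y
01 -> Y
00 -> X
10 -> Z


Result: YYXZ


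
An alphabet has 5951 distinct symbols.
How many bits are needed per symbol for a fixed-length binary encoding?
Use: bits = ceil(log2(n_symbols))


log2(5951) = 12.5389
Bracket: 2^12 = 4096 < 5951 <= 2^13 = 8192
So ceil(log2(5951)) = 13

bits = ceil(log2(5951)) = ceil(12.5389) = 13 bits


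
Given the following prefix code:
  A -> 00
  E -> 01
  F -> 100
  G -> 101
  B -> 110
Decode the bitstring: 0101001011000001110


Decoding step by step:
Bits 01 -> E
Bits 01 -> E
Bits 00 -> A
Bits 101 -> G
Bits 100 -> F
Bits 00 -> A
Bits 01 -> E
Bits 110 -> B


Decoded message: EEAGFAEB


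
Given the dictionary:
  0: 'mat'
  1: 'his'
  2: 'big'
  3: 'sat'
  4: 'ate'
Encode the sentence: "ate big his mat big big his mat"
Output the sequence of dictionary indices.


Look up each word in the dictionary:
  'ate' -> 4
  'big' -> 2
  'his' -> 1
  'mat' -> 0
  'big' -> 2
  'big' -> 2
  'his' -> 1
  'mat' -> 0

Encoded: [4, 2, 1, 0, 2, 2, 1, 0]


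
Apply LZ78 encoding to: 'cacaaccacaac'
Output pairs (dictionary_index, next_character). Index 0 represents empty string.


LZ78 encoding steps:
Dictionary: {0: ''}
Step 1: w='' (idx 0), next='c' -> output (0, 'c'), add 'c' as idx 1
Step 2: w='' (idx 0), next='a' -> output (0, 'a'), add 'a' as idx 2
Step 3: w='c' (idx 1), next='a' -> output (1, 'a'), add 'ca' as idx 3
Step 4: w='a' (idx 2), next='c' -> output (2, 'c'), add 'ac' as idx 4
Step 5: w='ca' (idx 3), next='c' -> output (3, 'c'), add 'cac' as idx 5
Step 6: w='a' (idx 2), next='a' -> output (2, 'a'), add 'aa' as idx 6
Step 7: w='c' (idx 1), end of input -> output (1, '')


Encoded: [(0, 'c'), (0, 'a'), (1, 'a'), (2, 'c'), (3, 'c'), (2, 'a'), (1, '')]


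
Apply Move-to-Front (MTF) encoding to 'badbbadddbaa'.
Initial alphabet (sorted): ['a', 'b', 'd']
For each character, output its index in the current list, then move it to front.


MTF encoding:
'b': index 1 in ['a', 'b', 'd'] -> ['b', 'a', 'd']
'a': index 1 in ['b', 'a', 'd'] -> ['a', 'b', 'd']
'd': index 2 in ['a', 'b', 'd'] -> ['d', 'a', 'b']
'b': index 2 in ['d', 'a', 'b'] -> ['b', 'd', 'a']
'b': index 0 in ['b', 'd', 'a'] -> ['b', 'd', 'a']
'a': index 2 in ['b', 'd', 'a'] -> ['a', 'b', 'd']
'd': index 2 in ['a', 'b', 'd'] -> ['d', 'a', 'b']
'd': index 0 in ['d', 'a', 'b'] -> ['d', 'a', 'b']
'd': index 0 in ['d', 'a', 'b'] -> ['d', 'a', 'b']
'b': index 2 in ['d', 'a', 'b'] -> ['b', 'd', 'a']
'a': index 2 in ['b', 'd', 'a'] -> ['a', 'b', 'd']
'a': index 0 in ['a', 'b', 'd'] -> ['a', 'b', 'd']


Output: [1, 1, 2, 2, 0, 2, 2, 0, 0, 2, 2, 0]


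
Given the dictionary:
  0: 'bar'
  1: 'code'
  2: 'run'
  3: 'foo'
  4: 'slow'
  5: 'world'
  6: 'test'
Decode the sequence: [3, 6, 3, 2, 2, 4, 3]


Look up each index in the dictionary:
  3 -> 'foo'
  6 -> 'test'
  3 -> 'foo'
  2 -> 'run'
  2 -> 'run'
  4 -> 'slow'
  3 -> 'foo'

Decoded: "foo test foo run run slow foo"


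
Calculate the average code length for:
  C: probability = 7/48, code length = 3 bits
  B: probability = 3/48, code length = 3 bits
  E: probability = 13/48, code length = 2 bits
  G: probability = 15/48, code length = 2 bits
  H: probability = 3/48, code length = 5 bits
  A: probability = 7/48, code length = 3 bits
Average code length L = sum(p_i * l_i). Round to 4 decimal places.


Weighted contributions p_i * l_i:
  C: (7/48) * 3 = 21/48
  B: (3/48) * 3 = 9/48
  E: (13/48) * 2 = 26/48
  G: (15/48) * 2 = 30/48
  H: (3/48) * 5 = 15/48
  A: (7/48) * 3 = 21/48
Sum = (21 + 9 + 26 + 30 + 15 + 21)/48 = 122/48

L = 122/48 = 2.5417 bits/symbol


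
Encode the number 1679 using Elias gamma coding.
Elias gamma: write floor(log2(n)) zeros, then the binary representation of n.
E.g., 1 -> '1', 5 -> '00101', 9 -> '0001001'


num_bits = floor(log2(1679)) + 1 = 11
leading_zeros = num_bits - 1 = 10
binary(1679) = 11010001111

Elias gamma(1679) = '0000000000' + '11010001111' = 000000000011010001111 (21 bits)


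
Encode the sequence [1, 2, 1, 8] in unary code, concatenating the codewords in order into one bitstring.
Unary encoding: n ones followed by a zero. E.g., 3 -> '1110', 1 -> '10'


Encode each number as n ones followed by a terminating 0:
  1 -> 10 (2 bits)
  2 -> 110 (3 bits)
  1 -> 10 (2 bits)
  8 -> 111111110 (9 bits)
Total length = 2 + 3 + 2 + 9 = 16 bits.

Unary([1, 2, 1, 8]) = 1011010111111110 (16 bits)


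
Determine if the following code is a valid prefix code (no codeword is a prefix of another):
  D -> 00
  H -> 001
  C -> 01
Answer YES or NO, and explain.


Checking each pair (does one codeword prefix another?):
  D='00' vs H='001': prefix -- VIOLATION

NO -- this is NOT a valid prefix code. D (00) is a prefix of H (001).


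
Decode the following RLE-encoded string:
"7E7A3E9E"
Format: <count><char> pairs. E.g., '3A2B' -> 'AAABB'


Expanding each <count><char> pair:
  7E -> 'EEEEEEE'
  7A -> 'AAAAAAA'
  3E -> 'EEE'
  9E -> 'EEEEEEEEE'

Decoded = EEEEEEEAAAAAAAEEEEEEEEEEEE


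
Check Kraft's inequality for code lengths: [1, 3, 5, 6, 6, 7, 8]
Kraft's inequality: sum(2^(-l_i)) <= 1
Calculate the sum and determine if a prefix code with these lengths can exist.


Sum = 2^(-1) + 2^(-3) + 2^(-5) + 2^(-6) + 2^(-6) + 2^(-7) + 2^(-8)
    = 0.5 + 0.125 + 0.03125 + 0.015625 + 0.015625 + 0.0078125 + 0.00390625
    = 179/256 = 0.69921875
Since 0.69921875 <= 1, Kraft's inequality IS satisfied.
A prefix code with these lengths CAN exist.

Kraft sum = 0.69921875. Satisfied.


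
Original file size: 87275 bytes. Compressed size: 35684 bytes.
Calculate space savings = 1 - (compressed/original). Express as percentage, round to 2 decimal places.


ratio = compressed/original = 35684/87275 = 0.408869
savings = 1 - ratio = 1 - 0.408869 = 0.591131
as a percentage: 0.591131 * 100 = 59.11%

Space savings = 1 - 35684/87275 = 59.11%


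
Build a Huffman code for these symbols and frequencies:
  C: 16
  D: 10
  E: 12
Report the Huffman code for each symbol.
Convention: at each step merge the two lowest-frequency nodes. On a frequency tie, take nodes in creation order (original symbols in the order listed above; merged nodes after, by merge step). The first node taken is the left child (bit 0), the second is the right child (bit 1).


Huffman tree construction:
Step 1: Merge D(10) + E(12) = 22
Step 2: Merge C(16) + (D+E)(22) = 38
Read each symbol's code off the tree from the root (left child = 0, right child = 1).

Codes:
  C: 0 (length 1)
  D: 10 (length 2)
  E: 11 (length 2)
Average code length: 60/38 = 1.5789 bits/symbol


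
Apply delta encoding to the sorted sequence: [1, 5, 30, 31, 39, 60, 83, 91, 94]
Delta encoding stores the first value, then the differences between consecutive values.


First value: 1
Deltas:
  5 - 1 = 4
  30 - 5 = 25
  31 - 30 = 1
  39 - 31 = 8
  60 - 39 = 21
  83 - 60 = 23
  91 - 83 = 8
  94 - 91 = 3


Delta encoded: [1, 4, 25, 1, 8, 21, 23, 8, 3]


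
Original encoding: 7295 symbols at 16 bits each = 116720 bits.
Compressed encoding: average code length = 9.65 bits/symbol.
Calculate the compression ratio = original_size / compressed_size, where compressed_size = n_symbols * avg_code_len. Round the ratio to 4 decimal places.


original_size = n_symbols * orig_bits = 7295 * 16 = 116720 bits
compressed_size = n_symbols * avg_code_len = 7295 * 9.65 = 70396.75 bits
ratio = original_size / compressed_size = 116720 / 70396.75 = 1.658

Compression ratio = 1.658


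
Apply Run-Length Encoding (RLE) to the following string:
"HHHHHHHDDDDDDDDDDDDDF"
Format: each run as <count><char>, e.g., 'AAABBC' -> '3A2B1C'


Scanning runs left to right:
  i=0: run of 'H' x 7 -> '7H'
  i=7: run of 'D' x 13 -> '13D'
  i=20: run of 'F' x 1 -> '1F'

RLE = 7H13D1F


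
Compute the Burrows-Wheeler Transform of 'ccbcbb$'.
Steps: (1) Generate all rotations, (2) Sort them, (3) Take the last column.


Rotations (sorted):
  0: $ccbcbb -> last char: b
  1: b$ccbcb -> last char: b
  2: bb$ccbc -> last char: c
  3: bcbb$cc -> last char: c
  4: cbb$ccb -> last char: b
  5: cbcbb$c -> last char: c
  6: ccbcbb$ -> last char: $


BWT = bbccbc$


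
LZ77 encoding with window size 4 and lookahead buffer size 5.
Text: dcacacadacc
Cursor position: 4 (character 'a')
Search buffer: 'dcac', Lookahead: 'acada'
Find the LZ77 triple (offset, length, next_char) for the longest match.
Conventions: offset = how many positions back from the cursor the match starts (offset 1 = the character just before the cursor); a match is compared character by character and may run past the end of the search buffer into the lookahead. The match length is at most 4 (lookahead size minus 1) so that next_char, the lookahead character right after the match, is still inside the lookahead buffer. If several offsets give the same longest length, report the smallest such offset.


Try each offset into the search buffer:
  offset=1 (pos 3, char 'c'): match length 0
  offset=2 (pos 2, char 'a'): match length 3
  offset=3 (pos 1, char 'c'): match length 0
  offset=4 (pos 0, char 'd'): match length 0
Longest match has length 3 at offset 2.
next_char = character at position 4 + 3 = 7 -> 'd'

Best match: offset=2, length=3 (matching 'aca' starting at position 2)
LZ77 triple: (2, 3, 'd')


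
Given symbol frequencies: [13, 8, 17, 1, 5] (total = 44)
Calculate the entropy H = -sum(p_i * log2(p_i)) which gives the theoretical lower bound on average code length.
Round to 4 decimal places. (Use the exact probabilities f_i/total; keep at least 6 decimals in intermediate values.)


Per-symbol terms -p_i * log2(p_i) with p_i = f_i/44:
  p = 13/44 = 0.295455: log2(p) = -1.758992, -p*log2(p) = 0.519702
  p = 8/44 = 0.181818: log2(p) = -2.459432, -p*log2(p) = 0.447169
  p = 17/44 = 0.386364: log2(p) = -1.371969, -p*log2(p) = 0.530079
  p = 1/44 = 0.022727: log2(p) = -5.459432, -p*log2(p) = 0.124078
  p = 5/44 = 0.113636: log2(p) = -3.137504, -p*log2(p) = 0.356534
H = 0.519702 + 0.447169 + 0.530079 + 0.124078 + 0.356534 = 1.977562

H = 1.9776 bits/symbol


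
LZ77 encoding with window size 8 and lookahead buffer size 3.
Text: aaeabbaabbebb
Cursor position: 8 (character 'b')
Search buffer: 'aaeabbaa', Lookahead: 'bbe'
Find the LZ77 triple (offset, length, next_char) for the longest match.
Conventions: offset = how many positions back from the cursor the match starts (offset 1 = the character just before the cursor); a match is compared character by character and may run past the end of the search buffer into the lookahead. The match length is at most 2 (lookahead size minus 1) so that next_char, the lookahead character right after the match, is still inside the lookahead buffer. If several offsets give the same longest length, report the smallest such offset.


Try each offset into the search buffer:
  offset=1 (pos 7, char 'a'): match length 0
  offset=2 (pos 6, char 'a'): match length 0
  offset=3 (pos 5, char 'b'): match length 1
  offset=4 (pos 4, char 'b'): match length 2
  offset=5 (pos 3, char 'a'): match length 0
  offset=6 (pos 2, char 'e'): match length 0
  offset=7 (pos 1, char 'a'): match length 0
  offset=8 (pos 0, char 'a'): match length 0
Longest match has length 2 at offset 4.
next_char = character at position 8 + 2 = 10 -> 'e'

Best match: offset=4, length=2 (matching 'bb' starting at position 4)
LZ77 triple: (4, 2, 'e')


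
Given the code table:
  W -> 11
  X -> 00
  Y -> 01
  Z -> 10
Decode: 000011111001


Decoding:
00 -> X
00 -> X
11 -> W
11 -> W
10 -> Z
01 -> Y


Result: XXWWZY


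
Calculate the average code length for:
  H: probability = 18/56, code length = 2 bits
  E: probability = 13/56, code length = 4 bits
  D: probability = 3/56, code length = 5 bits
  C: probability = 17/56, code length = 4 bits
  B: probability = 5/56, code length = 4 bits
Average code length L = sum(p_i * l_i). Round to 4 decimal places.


Weighted contributions p_i * l_i:
  H: (18/56) * 2 = 36/56
  E: (13/56) * 4 = 52/56
  D: (3/56) * 5 = 15/56
  C: (17/56) * 4 = 68/56
  B: (5/56) * 4 = 20/56
Sum = (36 + 52 + 15 + 68 + 20)/56 = 191/56

L = 191/56 = 3.4107 bits/symbol


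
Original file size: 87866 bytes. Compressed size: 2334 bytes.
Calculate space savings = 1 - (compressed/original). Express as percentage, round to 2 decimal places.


ratio = compressed/original = 2334/87866 = 0.026563
savings = 1 - ratio = 1 - 0.026563 = 0.973437
as a percentage: 0.973437 * 100 = 97.34%

Space savings = 1 - 2334/87866 = 97.34%


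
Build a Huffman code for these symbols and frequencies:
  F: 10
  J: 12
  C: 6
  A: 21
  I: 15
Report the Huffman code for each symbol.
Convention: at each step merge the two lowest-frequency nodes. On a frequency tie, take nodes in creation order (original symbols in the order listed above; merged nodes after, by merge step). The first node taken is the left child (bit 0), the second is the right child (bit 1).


Huffman tree construction:
Step 1: Merge C(6) + F(10) = 16
Step 2: Merge J(12) + I(15) = 27
Step 3: Merge (C+F)(16) + A(21) = 37
Step 4: Merge (J+I)(27) + ((C+F)+A)(37) = 64
Read each symbol's code off the tree from the root (left child = 0, right child = 1).

Codes:
  F: 101 (length 3)
  J: 00 (length 2)
  C: 100 (length 3)
  A: 11 (length 2)
  I: 01 (length 2)
Average code length: 144/64 = 2.2500 bits/symbol


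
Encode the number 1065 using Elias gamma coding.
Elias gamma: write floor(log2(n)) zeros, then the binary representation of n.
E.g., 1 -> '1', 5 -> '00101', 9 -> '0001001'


num_bits = floor(log2(1065)) + 1 = 11
leading_zeros = num_bits - 1 = 10
binary(1065) = 10000101001

Elias gamma(1065) = '0000000000' + '10000101001' = 000000000010000101001 (21 bits)


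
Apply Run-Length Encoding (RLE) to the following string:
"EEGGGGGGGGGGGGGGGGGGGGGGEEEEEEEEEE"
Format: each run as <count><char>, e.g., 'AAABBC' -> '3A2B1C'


Scanning runs left to right:
  i=0: run of 'E' x 2 -> '2E'
  i=2: run of 'G' x 22 -> '22G'
  i=24: run of 'E' x 10 -> '10E'

RLE = 2E22G10E


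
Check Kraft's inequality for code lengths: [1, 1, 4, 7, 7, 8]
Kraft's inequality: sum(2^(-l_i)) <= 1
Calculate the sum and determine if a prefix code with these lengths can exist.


Sum = 2^(-1) + 2^(-1) + 2^(-4) + 2^(-7) + 2^(-7) + 2^(-8)
    = 0.5 + 0.5 + 0.0625 + 0.0078125 + 0.0078125 + 0.00390625
    = 277/256 = 1.08203125
Since 1.08203125 > 1, Kraft's inequality is NOT satisfied.
A prefix code with these lengths CANNOT exist.

Kraft sum = 1.08203125. Not satisfied.


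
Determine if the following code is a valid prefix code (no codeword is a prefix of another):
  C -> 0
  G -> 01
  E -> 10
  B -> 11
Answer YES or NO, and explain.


Checking each pair (does one codeword prefix another?):
  C='0' vs G='01': prefix -- VIOLATION

NO -- this is NOT a valid prefix code. C (0) is a prefix of G (01).


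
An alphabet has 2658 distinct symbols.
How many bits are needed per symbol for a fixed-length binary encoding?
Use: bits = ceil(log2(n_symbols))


log2(2658) = 11.3761
Bracket: 2^11 = 2048 < 2658 <= 2^12 = 4096
So ceil(log2(2658)) = 12

bits = ceil(log2(2658)) = ceil(11.3761) = 12 bits


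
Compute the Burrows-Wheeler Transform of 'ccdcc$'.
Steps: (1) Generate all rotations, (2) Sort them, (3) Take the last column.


Rotations (sorted):
  0: $ccdcc -> last char: c
  1: c$ccdc -> last char: c
  2: cc$ccd -> last char: d
  3: ccdcc$ -> last char: $
  4: cdcc$c -> last char: c
  5: dcc$cc -> last char: c


BWT = ccd$cc


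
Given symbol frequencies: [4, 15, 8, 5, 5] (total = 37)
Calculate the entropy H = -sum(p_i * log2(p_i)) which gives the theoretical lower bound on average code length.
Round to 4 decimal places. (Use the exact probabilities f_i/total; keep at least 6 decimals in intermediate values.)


Per-symbol terms -p_i * log2(p_i) with p_i = f_i/37:
  p = 4/37 = 0.108108: log2(p) = -3.209453, -p*log2(p) = 0.346968
  p = 15/37 = 0.405405: log2(p) = -1.302563, -p*log2(p) = 0.528066
  p = 8/37 = 0.216216: log2(p) = -2.209453, -p*log2(p) = 0.477720
  p = 5/37 = 0.135135: log2(p) = -2.887525, -p*log2(p) = 0.390206
  p = 5/37 = 0.135135: log2(p) = -2.887525, -p*log2(p) = 0.390206
H = 0.346968 + 0.528066 + 0.477720 + 0.390206 + 0.390206 = 2.133166

H = 2.1332 bits/symbol


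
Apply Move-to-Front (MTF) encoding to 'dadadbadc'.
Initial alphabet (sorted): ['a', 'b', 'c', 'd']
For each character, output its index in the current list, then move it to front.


MTF encoding:
'd': index 3 in ['a', 'b', 'c', 'd'] -> ['d', 'a', 'b', 'c']
'a': index 1 in ['d', 'a', 'b', 'c'] -> ['a', 'd', 'b', 'c']
'd': index 1 in ['a', 'd', 'b', 'c'] -> ['d', 'a', 'b', 'c']
'a': index 1 in ['d', 'a', 'b', 'c'] -> ['a', 'd', 'b', 'c']
'd': index 1 in ['a', 'd', 'b', 'c'] -> ['d', 'a', 'b', 'c']
'b': index 2 in ['d', 'a', 'b', 'c'] -> ['b', 'd', 'a', 'c']
'a': index 2 in ['b', 'd', 'a', 'c'] -> ['a', 'b', 'd', 'c']
'd': index 2 in ['a', 'b', 'd', 'c'] -> ['d', 'a', 'b', 'c']
'c': index 3 in ['d', 'a', 'b', 'c'] -> ['c', 'd', 'a', 'b']


Output: [3, 1, 1, 1, 1, 2, 2, 2, 3]


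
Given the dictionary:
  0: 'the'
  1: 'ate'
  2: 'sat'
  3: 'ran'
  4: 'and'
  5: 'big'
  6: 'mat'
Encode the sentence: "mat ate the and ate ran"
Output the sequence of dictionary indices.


Look up each word in the dictionary:
  'mat' -> 6
  'ate' -> 1
  'the' -> 0
  'and' -> 4
  'ate' -> 1
  'ran' -> 3

Encoded: [6, 1, 0, 4, 1, 3]


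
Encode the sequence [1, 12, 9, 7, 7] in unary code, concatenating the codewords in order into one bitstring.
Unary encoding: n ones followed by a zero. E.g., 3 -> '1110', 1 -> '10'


Encode each number as n ones followed by a terminating 0:
  1 -> 10 (2 bits)
  12 -> 1111111111110 (13 bits)
  9 -> 1111111110 (10 bits)
  7 -> 11111110 (8 bits)
  7 -> 11111110 (8 bits)
Total length = 2 + 13 + 10 + 8 + 8 = 41 bits.

Unary([1, 12, 9, 7, 7]) = 10111111111111011111111101111111011111110 (41 bits)


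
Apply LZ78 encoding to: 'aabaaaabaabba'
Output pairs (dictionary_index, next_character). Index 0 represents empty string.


LZ78 encoding steps:
Dictionary: {0: ''}
Step 1: w='' (idx 0), next='a' -> output (0, 'a'), add 'a' as idx 1
Step 2: w='a' (idx 1), next='b' -> output (1, 'b'), add 'ab' as idx 2
Step 3: w='a' (idx 1), next='a' -> output (1, 'a'), add 'aa' as idx 3
Step 4: w='aa' (idx 3), next='b' -> output (3, 'b'), add 'aab' as idx 4
Step 5: w='aab' (idx 4), next='b' -> output (4, 'b'), add 'aabb' as idx 5
Step 6: w='a' (idx 1), end of input -> output (1, '')


Encoded: [(0, 'a'), (1, 'b'), (1, 'a'), (3, 'b'), (4, 'b'), (1, '')]


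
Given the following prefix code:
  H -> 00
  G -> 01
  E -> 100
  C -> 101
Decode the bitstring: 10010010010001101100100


Decoding step by step:
Bits 100 -> E
Bits 100 -> E
Bits 100 -> E
Bits 100 -> E
Bits 01 -> G
Bits 101 -> C
Bits 100 -> E
Bits 100 -> E


Decoded message: EEEEGCEE


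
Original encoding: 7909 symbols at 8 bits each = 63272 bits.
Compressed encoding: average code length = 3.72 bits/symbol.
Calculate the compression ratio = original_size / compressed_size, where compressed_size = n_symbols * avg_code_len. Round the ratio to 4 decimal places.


original_size = n_symbols * orig_bits = 7909 * 8 = 63272 bits
compressed_size = n_symbols * avg_code_len = 7909 * 3.72 = 29421.48 bits
ratio = original_size / compressed_size = 63272 / 29421.48 = 2.1505

Compression ratio = 2.1505


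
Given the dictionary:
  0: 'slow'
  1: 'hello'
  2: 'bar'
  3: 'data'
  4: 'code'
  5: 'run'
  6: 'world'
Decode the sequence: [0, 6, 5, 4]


Look up each index in the dictionary:
  0 -> 'slow'
  6 -> 'world'
  5 -> 'run'
  4 -> 'code'

Decoded: "slow world run code"


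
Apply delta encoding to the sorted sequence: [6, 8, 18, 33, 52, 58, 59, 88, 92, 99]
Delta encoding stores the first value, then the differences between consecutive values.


First value: 6
Deltas:
  8 - 6 = 2
  18 - 8 = 10
  33 - 18 = 15
  52 - 33 = 19
  58 - 52 = 6
  59 - 58 = 1
  88 - 59 = 29
  92 - 88 = 4
  99 - 92 = 7


Delta encoded: [6, 2, 10, 15, 19, 6, 1, 29, 4, 7]


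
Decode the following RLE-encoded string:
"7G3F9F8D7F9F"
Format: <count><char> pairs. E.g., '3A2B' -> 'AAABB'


Expanding each <count><char> pair:
  7G -> 'GGGGGGG'
  3F -> 'FFF'
  9F -> 'FFFFFFFFF'
  8D -> 'DDDDDDDD'
  7F -> 'FFFFFFF'
  9F -> 'FFFFFFFFF'

Decoded = GGGGGGGFFFFFFFFFFFFDDDDDDDDFFFFFFFFFFFFFFFF


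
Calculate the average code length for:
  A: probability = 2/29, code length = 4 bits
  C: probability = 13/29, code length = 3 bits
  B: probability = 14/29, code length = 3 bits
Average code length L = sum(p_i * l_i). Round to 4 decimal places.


Weighted contributions p_i * l_i:
  A: (2/29) * 4 = 8/29
  C: (13/29) * 3 = 39/29
  B: (14/29) * 3 = 42/29
Sum = (8 + 39 + 42)/29 = 89/29

L = 89/29 = 3.0690 bits/symbol


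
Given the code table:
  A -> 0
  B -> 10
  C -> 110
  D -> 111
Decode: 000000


Decoding:
0 -> A
0 -> A
0 -> A
0 -> A
0 -> A
0 -> A


Result: AAAAAA


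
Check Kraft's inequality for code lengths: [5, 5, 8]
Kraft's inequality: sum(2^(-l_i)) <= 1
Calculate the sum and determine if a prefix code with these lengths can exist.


Sum = 2^(-5) + 2^(-5) + 2^(-8)
    = 0.03125 + 0.03125 + 0.00390625
    = 17/256 = 0.06640625
Since 0.06640625 <= 1, Kraft's inequality IS satisfied.
A prefix code with these lengths CAN exist.

Kraft sum = 0.06640625. Satisfied.


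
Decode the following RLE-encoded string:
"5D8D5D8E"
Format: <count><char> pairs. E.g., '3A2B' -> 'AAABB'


Expanding each <count><char> pair:
  5D -> 'DDDDD'
  8D -> 'DDDDDDDD'
  5D -> 'DDDDD'
  8E -> 'EEEEEEEE'

Decoded = DDDDDDDDDDDDDDDDDDEEEEEEEE


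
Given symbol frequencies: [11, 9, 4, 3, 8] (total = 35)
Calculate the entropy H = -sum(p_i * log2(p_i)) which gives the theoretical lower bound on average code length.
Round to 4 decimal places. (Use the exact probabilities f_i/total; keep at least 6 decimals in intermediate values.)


Per-symbol terms -p_i * log2(p_i) with p_i = f_i/35:
  p = 11/35 = 0.314286: log2(p) = -1.669851, -p*log2(p) = 0.524810
  p = 9/35 = 0.257143: log2(p) = -1.959358, -p*log2(p) = 0.503835
  p = 4/35 = 0.114286: log2(p) = -3.129283, -p*log2(p) = 0.357632
  p = 3/35 = 0.085714: log2(p) = -3.544321, -p*log2(p) = 0.303799
  p = 8/35 = 0.228571: log2(p) = -2.129283, -p*log2(p) = 0.486693
H = 0.524810 + 0.503835 + 0.357632 + 0.303799 + 0.486693 = 2.176769

H = 2.1768 bits/symbol


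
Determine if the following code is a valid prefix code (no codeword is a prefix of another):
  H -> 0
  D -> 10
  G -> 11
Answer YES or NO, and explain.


Checking each pair (does one codeword prefix another?):
  H='0' vs D='10': no prefix
  H='0' vs G='11': no prefix
  D='10' vs H='0': no prefix
  D='10' vs G='11': no prefix
  G='11' vs H='0': no prefix
  G='11' vs D='10': no prefix
No violation found over all pairs.

YES -- this is a valid prefix code. No codeword is a prefix of any other codeword.


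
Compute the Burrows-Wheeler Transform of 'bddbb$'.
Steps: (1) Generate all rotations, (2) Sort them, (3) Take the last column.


Rotations (sorted):
  0: $bddbb -> last char: b
  1: b$bddb -> last char: b
  2: bb$bdd -> last char: d
  3: bddbb$ -> last char: $
  4: dbb$bd -> last char: d
  5: ddbb$b -> last char: b


BWT = bbd$db


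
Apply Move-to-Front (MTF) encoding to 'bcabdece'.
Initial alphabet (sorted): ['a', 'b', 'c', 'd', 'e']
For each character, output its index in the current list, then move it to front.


MTF encoding:
'b': index 1 in ['a', 'b', 'c', 'd', 'e'] -> ['b', 'a', 'c', 'd', 'e']
'c': index 2 in ['b', 'a', 'c', 'd', 'e'] -> ['c', 'b', 'a', 'd', 'e']
'a': index 2 in ['c', 'b', 'a', 'd', 'e'] -> ['a', 'c', 'b', 'd', 'e']
'b': index 2 in ['a', 'c', 'b', 'd', 'e'] -> ['b', 'a', 'c', 'd', 'e']
'd': index 3 in ['b', 'a', 'c', 'd', 'e'] -> ['d', 'b', 'a', 'c', 'e']
'e': index 4 in ['d', 'b', 'a', 'c', 'e'] -> ['e', 'd', 'b', 'a', 'c']
'c': index 4 in ['e', 'd', 'b', 'a', 'c'] -> ['c', 'e', 'd', 'b', 'a']
'e': index 1 in ['c', 'e', 'd', 'b', 'a'] -> ['e', 'c', 'd', 'b', 'a']


Output: [1, 2, 2, 2, 3, 4, 4, 1]


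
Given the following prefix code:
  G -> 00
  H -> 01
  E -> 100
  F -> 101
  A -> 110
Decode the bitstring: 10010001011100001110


Decoding step by step:
Bits 100 -> E
Bits 100 -> E
Bits 01 -> H
Bits 01 -> H
Bits 110 -> A
Bits 00 -> G
Bits 01 -> H
Bits 110 -> A


Decoded message: EEHHAGHA


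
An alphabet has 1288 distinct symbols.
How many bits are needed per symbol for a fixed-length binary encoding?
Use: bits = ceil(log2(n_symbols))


log2(1288) = 10.3309
Bracket: 2^10 = 1024 < 1288 <= 2^11 = 2048
So ceil(log2(1288)) = 11

bits = ceil(log2(1288)) = ceil(10.3309) = 11 bits


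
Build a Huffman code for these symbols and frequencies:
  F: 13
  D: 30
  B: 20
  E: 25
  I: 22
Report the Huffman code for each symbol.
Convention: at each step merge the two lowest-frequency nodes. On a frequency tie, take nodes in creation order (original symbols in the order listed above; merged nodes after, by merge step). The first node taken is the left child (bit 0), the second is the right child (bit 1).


Huffman tree construction:
Step 1: Merge F(13) + B(20) = 33
Step 2: Merge I(22) + E(25) = 47
Step 3: Merge D(30) + (F+B)(33) = 63
Step 4: Merge (I+E)(47) + (D+(F+B))(63) = 110
Read each symbol's code off the tree from the root (left child = 0, right child = 1).

Codes:
  F: 110 (length 3)
  D: 10 (length 2)
  B: 111 (length 3)
  E: 01 (length 2)
  I: 00 (length 2)
Average code length: 253/110 = 2.3000 bits/symbol


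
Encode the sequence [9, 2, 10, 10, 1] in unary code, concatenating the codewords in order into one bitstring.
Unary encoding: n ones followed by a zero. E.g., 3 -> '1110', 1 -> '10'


Encode each number as n ones followed by a terminating 0:
  9 -> 1111111110 (10 bits)
  2 -> 110 (3 bits)
  10 -> 11111111110 (11 bits)
  10 -> 11111111110 (11 bits)
  1 -> 10 (2 bits)
Total length = 10 + 3 + 11 + 11 + 2 = 37 bits.

Unary([9, 2, 10, 10, 1]) = 1111111110110111111111101111111111010 (37 bits)


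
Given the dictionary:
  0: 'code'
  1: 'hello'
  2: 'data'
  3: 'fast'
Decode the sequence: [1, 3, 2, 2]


Look up each index in the dictionary:
  1 -> 'hello'
  3 -> 'fast'
  2 -> 'data'
  2 -> 'data'

Decoded: "hello fast data data"


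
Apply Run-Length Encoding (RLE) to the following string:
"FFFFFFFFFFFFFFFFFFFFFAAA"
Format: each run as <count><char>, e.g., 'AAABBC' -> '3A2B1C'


Scanning runs left to right:
  i=0: run of 'F' x 21 -> '21F'
  i=21: run of 'A' x 3 -> '3A'

RLE = 21F3A


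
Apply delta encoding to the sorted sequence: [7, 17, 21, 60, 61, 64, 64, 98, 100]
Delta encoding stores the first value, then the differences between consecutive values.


First value: 7
Deltas:
  17 - 7 = 10
  21 - 17 = 4
  60 - 21 = 39
  61 - 60 = 1
  64 - 61 = 3
  64 - 64 = 0
  98 - 64 = 34
  100 - 98 = 2


Delta encoded: [7, 10, 4, 39, 1, 3, 0, 34, 2]


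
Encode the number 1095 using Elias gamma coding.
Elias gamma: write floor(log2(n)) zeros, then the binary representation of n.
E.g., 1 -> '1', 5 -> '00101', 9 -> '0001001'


num_bits = floor(log2(1095)) + 1 = 11
leading_zeros = num_bits - 1 = 10
binary(1095) = 10001000111

Elias gamma(1095) = '0000000000' + '10001000111' = 000000000010001000111 (21 bits)


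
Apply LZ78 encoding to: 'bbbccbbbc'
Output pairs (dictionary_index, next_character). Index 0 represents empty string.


LZ78 encoding steps:
Dictionary: {0: ''}
Step 1: w='' (idx 0), next='b' -> output (0, 'b'), add 'b' as idx 1
Step 2: w='b' (idx 1), next='b' -> output (1, 'b'), add 'bb' as idx 2
Step 3: w='' (idx 0), next='c' -> output (0, 'c'), add 'c' as idx 3
Step 4: w='c' (idx 3), next='b' -> output (3, 'b'), add 'cb' as idx 4
Step 5: w='bb' (idx 2), next='c' -> output (2, 'c'), add 'bbc' as idx 5


Encoded: [(0, 'b'), (1, 'b'), (0, 'c'), (3, 'b'), (2, 'c')]


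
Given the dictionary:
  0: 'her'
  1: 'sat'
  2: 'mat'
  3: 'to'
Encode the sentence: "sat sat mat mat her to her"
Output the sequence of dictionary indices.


Look up each word in the dictionary:
  'sat' -> 1
  'sat' -> 1
  'mat' -> 2
  'mat' -> 2
  'her' -> 0
  'to' -> 3
  'her' -> 0

Encoded: [1, 1, 2, 2, 0, 3, 0]


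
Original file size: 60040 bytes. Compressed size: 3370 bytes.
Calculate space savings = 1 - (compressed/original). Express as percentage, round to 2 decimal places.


ratio = compressed/original = 3370/60040 = 0.056129
savings = 1 - ratio = 1 - 0.056129 = 0.943871
as a percentage: 0.943871 * 100 = 94.39%

Space savings = 1 - 3370/60040 = 94.39%


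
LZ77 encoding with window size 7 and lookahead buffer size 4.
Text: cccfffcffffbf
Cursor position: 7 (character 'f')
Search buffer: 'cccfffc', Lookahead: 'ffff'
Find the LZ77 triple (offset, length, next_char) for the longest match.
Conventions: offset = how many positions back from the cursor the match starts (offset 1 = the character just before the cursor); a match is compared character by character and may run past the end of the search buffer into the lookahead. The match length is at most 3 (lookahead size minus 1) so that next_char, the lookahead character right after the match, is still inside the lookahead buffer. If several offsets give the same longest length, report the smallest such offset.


Try each offset into the search buffer:
  offset=1 (pos 6, char 'c'): match length 0
  offset=2 (pos 5, char 'f'): match length 1
  offset=3 (pos 4, char 'f'): match length 2
  offset=4 (pos 3, char 'f'): match length 3
  offset=5 (pos 2, char 'c'): match length 0
  offset=6 (pos 1, char 'c'): match length 0
  offset=7 (pos 0, char 'c'): match length 0
Longest match has length 3 at offset 4.
next_char = character at position 7 + 3 = 10 -> 'f'

Best match: offset=4, length=3 (matching 'fff' starting at position 3)
LZ77 triple: (4, 3, 'f')


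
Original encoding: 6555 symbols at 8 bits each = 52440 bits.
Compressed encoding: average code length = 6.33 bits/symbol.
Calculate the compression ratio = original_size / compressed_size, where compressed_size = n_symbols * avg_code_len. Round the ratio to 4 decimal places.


original_size = n_symbols * orig_bits = 6555 * 8 = 52440 bits
compressed_size = n_symbols * avg_code_len = 6555 * 6.33 = 41493.15 bits
ratio = original_size / compressed_size = 52440 / 41493.15 = 1.2638

Compression ratio = 1.2638


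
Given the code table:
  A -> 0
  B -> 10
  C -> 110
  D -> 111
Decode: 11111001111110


Decoding:
111 -> D
110 -> C
0 -> A
111 -> D
111 -> D
0 -> A


Result: DCADDA


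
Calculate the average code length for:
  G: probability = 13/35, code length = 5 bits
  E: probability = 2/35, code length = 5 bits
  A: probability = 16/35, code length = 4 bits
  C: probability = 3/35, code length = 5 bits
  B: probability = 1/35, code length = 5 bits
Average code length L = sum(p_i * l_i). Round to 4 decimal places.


Weighted contributions p_i * l_i:
  G: (13/35) * 5 = 65/35
  E: (2/35) * 5 = 10/35
  A: (16/35) * 4 = 64/35
  C: (3/35) * 5 = 15/35
  B: (1/35) * 5 = 5/35
Sum = (65 + 10 + 64 + 15 + 5)/35 = 159/35

L = 159/35 = 4.5429 bits/symbol


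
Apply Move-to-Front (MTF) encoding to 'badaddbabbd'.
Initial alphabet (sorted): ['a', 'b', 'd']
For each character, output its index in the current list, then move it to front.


MTF encoding:
'b': index 1 in ['a', 'b', 'd'] -> ['b', 'a', 'd']
'a': index 1 in ['b', 'a', 'd'] -> ['a', 'b', 'd']
'd': index 2 in ['a', 'b', 'd'] -> ['d', 'a', 'b']
'a': index 1 in ['d', 'a', 'b'] -> ['a', 'd', 'b']
'd': index 1 in ['a', 'd', 'b'] -> ['d', 'a', 'b']
'd': index 0 in ['d', 'a', 'b'] -> ['d', 'a', 'b']
'b': index 2 in ['d', 'a', 'b'] -> ['b', 'd', 'a']
'a': index 2 in ['b', 'd', 'a'] -> ['a', 'b', 'd']
'b': index 1 in ['a', 'b', 'd'] -> ['b', 'a', 'd']
'b': index 0 in ['b', 'a', 'd'] -> ['b', 'a', 'd']
'd': index 2 in ['b', 'a', 'd'] -> ['d', 'b', 'a']


Output: [1, 1, 2, 1, 1, 0, 2, 2, 1, 0, 2]


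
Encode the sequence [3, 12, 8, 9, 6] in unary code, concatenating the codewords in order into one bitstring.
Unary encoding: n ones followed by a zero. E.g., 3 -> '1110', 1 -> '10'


Encode each number as n ones followed by a terminating 0:
  3 -> 1110 (4 bits)
  12 -> 1111111111110 (13 bits)
  8 -> 111111110 (9 bits)
  9 -> 1111111110 (10 bits)
  6 -> 1111110 (7 bits)
Total length = 4 + 13 + 9 + 10 + 7 = 43 bits.

Unary([3, 12, 8, 9, 6]) = 1110111111111111011111111011111111101111110 (43 bits)


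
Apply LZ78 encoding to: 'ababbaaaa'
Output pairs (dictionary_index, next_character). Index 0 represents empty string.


LZ78 encoding steps:
Dictionary: {0: ''}
Step 1: w='' (idx 0), next='a' -> output (0, 'a'), add 'a' as idx 1
Step 2: w='' (idx 0), next='b' -> output (0, 'b'), add 'b' as idx 2
Step 3: w='a' (idx 1), next='b' -> output (1, 'b'), add 'ab' as idx 3
Step 4: w='b' (idx 2), next='a' -> output (2, 'a'), add 'ba' as idx 4
Step 5: w='a' (idx 1), next='a' -> output (1, 'a'), add 'aa' as idx 5
Step 6: w='a' (idx 1), end of input -> output (1, '')


Encoded: [(0, 'a'), (0, 'b'), (1, 'b'), (2, 'a'), (1, 'a'), (1, '')]
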